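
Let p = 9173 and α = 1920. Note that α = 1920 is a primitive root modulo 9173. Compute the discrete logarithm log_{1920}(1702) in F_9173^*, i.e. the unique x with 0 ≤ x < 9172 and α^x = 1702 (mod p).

9062

Baby-step giant-step with m = ceil(sqrt(9172)) = 96.
Baby table (1920^j mod 9173 for j=0..95):
  0:1  1:1920  2:8027  3:1200  4:1577  5:750  6:9012  7:2762
  8:1046  9:8606  10:2947  11:7672  12:7575  13:4795  14:5881  15:8730
  16:2529  17:3163  18:434  19:7710  20:7151  21:7112  22:5616  23:4445
  24:3510  25:6218  26:4487  27:1593  28:3951  29:9022  30:3616  31:7932
  32:2260  33:371  34:5999  35:5965  36:4896  37:7168  38:3060  39:4480
  40:6499  41:2800  42:622  43:1750  44:2682  45:3387  46:8556  47:7850
  48:761  49:2613  50:8502  51:5073  52:7607  53:2024  54:5901  55:1265
  56:7128  57:8817  58:4455  59:4364  60:3931  61:7314  62:8190  63:2278
  64:7412  65:3717  66:46  67:5763  68:2322  69:162  70:8331  71:6981
  72:1767  73:7803  74:2251  75:1437  76:7140  77:4338  78:9049  79:418
  80:4509  81:7141  82:6258  83:7903  84:1618  85:6086  86:7891  87:6097
  88:1492  89:2664  90:5519  91:1665  92:4596  93:9067  94:7459  95:2227
Giant step factor: 1920^(-96) ≡ 1719 (mod 9173).
Scan 1702·1719^i mod 9173 for i = 0, 1, …:
  i=0: 1702   i=1: 8724   i=2: 7874   i=3: 5231
  i=4: 2549   i=5: 6210   i=6: 6791   i=7: 5673
  i=8: 988   i=9: 1367     …   i=93: 5909
  i=94: 3060
Match at i=94, j=38: x = 94·96 + 38 = 9062.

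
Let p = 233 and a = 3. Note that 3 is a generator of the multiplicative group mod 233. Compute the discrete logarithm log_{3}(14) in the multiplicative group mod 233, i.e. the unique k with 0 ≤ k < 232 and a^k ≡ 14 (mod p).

Baby-step giant-step with m = ceil(sqrt(232)) = 16.
Baby table (3^j mod 233 for j=0..15):
  0:1  1:3  2:9  3:27  4:81  5:10  6:30  7:90
  8:37  9:111  10:100  11:67  12:201  13:137  14:178  15:68
Giant step factor: 3^(-16) ≡ 8 (mod 233).
Scan 14·8^i mod 233 for i = 0, 1, …:
  i=0: 14   i=1: 112   i=2: 197   i=3: 178
Match at i=3, j=14: k = 3·16 + 14 = 62.

62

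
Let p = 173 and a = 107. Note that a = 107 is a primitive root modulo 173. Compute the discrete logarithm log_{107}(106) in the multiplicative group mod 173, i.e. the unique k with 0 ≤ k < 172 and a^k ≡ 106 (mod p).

Baby-step giant-step with m = ceil(sqrt(172)) = 14.
Baby table (107^j mod 173 for j=0..13):
  0:1  1:107  2:31  3:30  4:96  5:65  6:35  7:112
  8:47  9:12  10:73  11:26  12:14  13:114
Giant step factor: 107^(-14) ≡ 116 (mod 173).
Scan 106·116^i mod 173 for i = 0, 1, …:
  i=0: 106   i=1: 13   i=2: 124   i=3: 25
  i=4: 132   i=5: 88   i=6: 1
Match at i=6, j=0: k = 6·14 + 0 = 84.

84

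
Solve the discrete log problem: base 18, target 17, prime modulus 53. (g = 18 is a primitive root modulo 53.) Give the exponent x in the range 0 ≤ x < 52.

Baby-step giant-step with m = ceil(sqrt(52)) = 8.
Baby table (18^j mod 53 for j=0..7):
  0:1  1:18  2:6  3:2  4:36  5:12  6:4  7:19
Giant step factor: 18^(-8) ≡ 42 (mod 53).
Scan 17·42^i mod 53 for i = 0, 1, …:
  i=0: 17   i=1: 25   i=2: 43   i=3: 4
Match at i=3, j=6: x = 3·8 + 6 = 30.

30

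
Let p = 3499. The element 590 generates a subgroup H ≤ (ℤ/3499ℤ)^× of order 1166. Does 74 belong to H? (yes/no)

74 ∈ ⟨590⟩ iff 74^1166 ≡ 1 (mod 3499), since |⟨590⟩| = 1166.
74^1166 mod 3499 = 1.
Since 1 = 1, 74 lies in the subgroup.

yes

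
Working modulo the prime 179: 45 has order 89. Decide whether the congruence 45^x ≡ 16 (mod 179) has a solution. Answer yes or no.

16 ∈ ⟨45⟩ iff 16^89 ≡ 1 (mod 179), since |⟨45⟩| = 89.
16^89 mod 179 = 1.
Since 1 = 1, 16 lies in the subgroup.

yes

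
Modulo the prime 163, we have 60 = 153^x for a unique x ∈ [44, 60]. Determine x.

Compute 153^44 mod 163 = 90, then multiply by 153 repeatedly:
  153^44=90  153^45=78  153^46=35  153^47=139  153^48=77
  153^49=45  153^50=39  153^51=99  153^52=151  153^53=120
  153^54=104  153^55=101  153^56=131  153^57=157  153^58=60
Found 60 at exponent 58.

58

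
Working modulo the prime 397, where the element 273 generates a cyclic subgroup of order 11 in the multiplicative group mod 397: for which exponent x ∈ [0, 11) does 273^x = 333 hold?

4

Successive powers of 273 modulo 397:
  273^0=1  273^1=273  273^2=290  273^3=167  273^4=333
So 273^4 ≡ 333 (mod 397), giving x = 4.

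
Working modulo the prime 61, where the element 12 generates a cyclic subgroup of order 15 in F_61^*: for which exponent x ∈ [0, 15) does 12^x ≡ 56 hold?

14

Successive powers of 12 modulo 61:
  12^0=1  12^1=12  12^2=22  12^3=20  12^4=57  12^5=13
  12^6=34  12^7=42  12^8=16  12^9=9  12^10=47  12^11=15
  12^12=58  12^13=25  12^14=56
So 12^14 ≡ 56 (mod 61), giving x = 14.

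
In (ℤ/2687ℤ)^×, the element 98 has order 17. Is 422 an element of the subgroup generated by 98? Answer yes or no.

yes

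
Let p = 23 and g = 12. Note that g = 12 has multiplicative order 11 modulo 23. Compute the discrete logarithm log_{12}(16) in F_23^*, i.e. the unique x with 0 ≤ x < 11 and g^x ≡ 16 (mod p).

7

Successive powers of 12 modulo 23:
  12^0=1  12^1=12  12^2=6  12^3=3  12^4=13  12^5=18
  12^6=9  12^7=16
So 12^7 ≡ 16 (mod 23), giving x = 7.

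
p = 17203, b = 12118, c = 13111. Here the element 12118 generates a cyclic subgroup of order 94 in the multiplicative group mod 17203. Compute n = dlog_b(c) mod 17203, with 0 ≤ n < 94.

Baby-step giant-step with m = ceil(sqrt(94)) = 10.
Baby table (12118^j mod 17203 for j=0..9):
  0:1  1:12118  2:1116  3:2130  4:6840  5:3066  6:12511  7:15462
  8:10643  9:983
Giant step factor: 12118^(-10) ≡ 15004 (mod 17203).
Scan 13111·15004^i mod 17203 for i = 0, 1, …:
  i=0: 13111   i=1: 1139   i=2: 6977   i=3: 2653
  i=4: 15073   i=5: 4654   i=6: 1639   i=7: 8469
  i=8: 7518   i=9: 1
Match at i=9, j=0: n = 9·10 + 0 = 90.

90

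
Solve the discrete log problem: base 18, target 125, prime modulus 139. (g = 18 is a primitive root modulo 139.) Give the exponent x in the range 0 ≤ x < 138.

48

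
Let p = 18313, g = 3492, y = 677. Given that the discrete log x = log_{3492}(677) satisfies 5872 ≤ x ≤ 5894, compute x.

5888

Compute 3492^5872 mod 18313 = 5606, then multiply by 3492 repeatedly:
  3492^5872=5606  3492^5873=17868  3492^5874=2665  3492^5875=3176  3492^5876=11227
  3492^5877=14864  3492^5878=6046  3492^5879=16056  3492^5880=11459  3492^5881=923
  3492^5882=28  3492^5883=6211  3492^5884=6220  3492^5885=1022  3492^5886=16102
  3492^5887=7274  3492^5888=677
Found 677 at exponent 5888.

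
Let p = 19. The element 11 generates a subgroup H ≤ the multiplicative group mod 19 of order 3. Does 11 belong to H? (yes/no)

⟨11⟩ has order 3; its elements mod 19 are {1, 7, 11}.
11 is in this set.

yes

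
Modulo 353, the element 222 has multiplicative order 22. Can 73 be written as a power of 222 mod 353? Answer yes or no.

⟨222⟩ has order 22; its elements mod 353 are {1, 16, 22, 58, 97, 122, 131, 136, 140, 166, 168, 185, 187, 213, 217, 222, 231, 256, 295, 331, 337, 352}.
73 is not in this set.

no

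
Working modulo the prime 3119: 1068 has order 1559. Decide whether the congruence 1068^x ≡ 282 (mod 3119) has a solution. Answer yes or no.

no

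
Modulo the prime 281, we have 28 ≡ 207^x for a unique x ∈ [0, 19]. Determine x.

10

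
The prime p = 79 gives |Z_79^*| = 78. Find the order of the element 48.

78

The order of 48 must divide p − 1 = 78 = 2 · 3 · 13.
Divisors: 1, 2, 3, 6, 13, 26, 39, 78.
Check each in increasing order: 48^1 ≡ 48;  48^2 ≡ 13;  48^3 ≡ 71;  48^6 ≡ 64;  48^13 ≡ 56;  48^26 ≡ 55;  48^39 ≡ 78;  48^78 ≡ 1.
Smallest exponent giving 1 is 78.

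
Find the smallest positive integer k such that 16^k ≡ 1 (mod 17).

2

The order of 16 must divide p − 1 = 16 = 2^4.
Divisors: 1, 2, 4, 8, 16.
Check each in increasing order: 16^1 ≡ 16;  16^2 ≡ 1.
Smallest exponent giving 1 is 2.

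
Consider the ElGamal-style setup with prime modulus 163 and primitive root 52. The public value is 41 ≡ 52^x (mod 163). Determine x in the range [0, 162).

110

Baby-step giant-step with m = ceil(sqrt(162)) = 13.
Baby table (52^j mod 163 for j=0..12):
  0:1  1:52  2:96  3:102  4:88  5:12  6:135  7:11
  8:83  9:78  10:144  11:153  12:132
Giant step factor: 52^(-13) ≡ 154 (mod 163).
Scan 41·154^i mod 163 for i = 0, 1, …:
  i=0: 41   i=1: 120   i=2: 61   i=3: 103
  i=4: 51   i=5: 30   i=6: 56   i=7: 148
  i=8: 135
Match at i=8, j=6: x = 8·13 + 6 = 110.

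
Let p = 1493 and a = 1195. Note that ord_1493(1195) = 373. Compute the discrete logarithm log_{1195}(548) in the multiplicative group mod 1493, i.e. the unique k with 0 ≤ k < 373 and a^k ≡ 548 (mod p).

141

Baby-step giant-step with m = ceil(sqrt(373)) = 20.
Baby table (1195^j mod 1493 for j=0..19):
  0:1  1:1195  2:717  3:1326  4:497  5:1194  6:1015  7:609
  8:664  9:697  10:1314  11:1087  12:55  13:33  14:617  15:1266
  16:461  17:1471  18:584  19:649
Giant step factor: 1195^(-20) ≡ 319 (mod 1493).
Scan 548·319^i mod 1493 for i = 0, 1, …:
  i=0: 548   i=1: 131   i=2: 1478   i=3: 1187
  i=4: 924   i=5: 635   i=6: 1010   i=7: 1195
Match at i=7, j=1: k = 7·20 + 1 = 141.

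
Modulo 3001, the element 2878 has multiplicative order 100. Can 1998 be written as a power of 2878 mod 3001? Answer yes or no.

yes

1998 ∈ ⟨2878⟩ iff 1998^100 ≡ 1 (mod 3001), since |⟨2878⟩| = 100.
1998^100 mod 3001 = 1.
Since 1 = 1, 1998 lies in the subgroup.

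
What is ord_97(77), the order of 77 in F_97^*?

The order of 77 must divide p − 1 = 96 = 2^5 · 3.
Divisors: 1, 2, 3, 4, 6, 8, 12, 16, 24, 32, 48, 96.
Check each in increasing order: 77^1 ≡ 77;  77^2 ≡ 12;  77^3 ≡ 51;  77^4 ≡ 47;  77^6 ≡ 79;  77^8 ≡ 75;  77^12 ≡ 33;  77^16 ≡ 96;  77^24 ≡ 22;  77^32 ≡ 1.
Smallest exponent giving 1 is 32.

32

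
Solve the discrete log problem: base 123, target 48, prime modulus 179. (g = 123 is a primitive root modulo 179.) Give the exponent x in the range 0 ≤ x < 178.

Baby-step giant-step with m = ceil(sqrt(178)) = 14.
Baby table (123^j mod 179 for j=0..13):
  0:1  1:123  2:93  3:162  4:57  5:30  6:110  7:105
  8:27  9:99  10:5  11:78  12:107  13:94
Giant step factor: 123^(-14) ≡ 76 (mod 179).
Scan 48·76^i mod 179 for i = 0, 1, …:
  i=0: 48   i=1: 68   i=2: 156   i=3: 42
  i=4: 149   i=5: 47   i=6: 171   i=7: 108
  i=8: 153   i=9: 172   i=10: 5
Match at i=10, j=10: x = 10·14 + 10 = 150.

150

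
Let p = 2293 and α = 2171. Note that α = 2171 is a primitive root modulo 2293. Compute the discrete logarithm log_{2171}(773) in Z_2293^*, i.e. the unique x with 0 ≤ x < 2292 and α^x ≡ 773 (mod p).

682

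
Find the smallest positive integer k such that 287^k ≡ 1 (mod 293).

The order of 287 must divide p − 1 = 292 = 2^2 · 73.
Divisors: 1, 2, 4, 73, 146, 292.
Check each in increasing order: 287^1 ≡ 287;  287^2 ≡ 36;  287^4 ≡ 124;  287^73 ≡ 1.
Smallest exponent giving 1 is 73.

73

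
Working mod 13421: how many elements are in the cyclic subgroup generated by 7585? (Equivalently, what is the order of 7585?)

The order of 7585 must divide p − 1 = 13420 = 2^2 · 5 · 11 · 61.
Divisors: 1, 2, 4, 5, 10, 11, 20, 22, 44, 55, 61, 110, 122, 220, 244, 305, 610, 671, 1220, 1342, 2684, 3355, 6710, 13420.
Check each in increasing order: 7585^1 ≡ 7585;  7585^2 ≡ 9819;  7585^4 ≡ 9718;  7585^5 ≡ 2898;  7585^10 ≡ 10279;  7585^11 ≡ 3626;  7585^20 ≡ 7729;  7585^22 ≡ 8717;  7585^44 ≡ 9808;  7585^55 ≡ 11579;  7585^61 ≡ 3725;  7585^110 ≡ 10872;  7585^122 ≡ 11732;  7585^220 ≡ 1637;  7585^244 ≡ 7469;  7585^305 ≡ 292;  7585^610 ≡ 4738;  7585^671 ≡ 435;  7585^1220 ≡ 8732;  7585^1342 ≡ 1331;  7585^2684 ≡ 13410;  7585^3355 ≡ 8636;  7585^6710 ≡ 13420;  7585^13420 ≡ 1.
Smallest exponent giving 1 is 13420.

13420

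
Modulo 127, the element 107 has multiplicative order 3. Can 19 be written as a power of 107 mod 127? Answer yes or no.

yes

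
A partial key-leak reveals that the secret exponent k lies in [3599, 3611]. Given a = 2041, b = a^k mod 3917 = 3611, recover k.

3610

Compute 2041^3599 mod 3917 = 531, then multiply by 2041 repeatedly:
  2041^3599=531  2041^3600=2679  2041^3601=3624  2041^3602=1288  2041^3603=501
  2041^3604=204  2041^3605=1162  2041^3606=1857  2041^3607=2398  2041^3608=1985
  2041^3609=1207  2041^3610=3611
Found 3611 at exponent 3610.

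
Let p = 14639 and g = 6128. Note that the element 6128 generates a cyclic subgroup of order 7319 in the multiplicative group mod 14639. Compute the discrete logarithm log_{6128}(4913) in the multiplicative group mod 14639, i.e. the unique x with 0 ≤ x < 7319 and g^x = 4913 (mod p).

5327

Baby-step giant-step with m = ceil(sqrt(7319)) = 86.
Baby table (6128^j mod 14639 for j=0..85):
  0:1  1:6128  2:3349  3:13433  4:2327  5:1470  6:5175  7:4326
  8:13138  9:9803  10:8967  11:9609  12:5894  13:4019  14:5634  15:6390
  16:13234  17:12531  18:8413  19:10945  20:9701  21:13388  22:4708  23:11794
  24:889  25:2084  26:5544  27:11152  28:4604  29:3959  30:3929  31:10396
  32:12399  33:4662  34:8047  35:7864  36:13643  37:975  38:2088  39:778
  40:9909  41:14419  42:13267  43:9809  44:1818  45:425  46:13297  47:3342
  48:14454  49:8162  50:9912  51:3525  52:8675  53:6191  54:8799  55:4835
  56:14183  57:1681  58:9951  59:8293  60:7535  61:3074  62:11718  63:3609
  64:11062  65:9366  66:9968  67:9996  68:5912  69:11850  70:7360  71:13960
  72:11203  73:9713  74:13729  75:979  76:11961  77:14174  78:5085  79:9088
  80:4508  81:1231  82:4483  83:9060  84:8592  85:9932
Giant step factor: 6128^(-86) ≡ 13975 (mod 14639).
Scan 4913·13975^i mod 14639 for i = 0, 1, …:
  i=0: 4913   i=1: 2265   i=2: 3857   i=3: 777
  i=4: 11076   i=5: 8953   i=6: 13281   i=7: 8733
  i=8: 12971   i=9: 9627     …   i=60: 7957
  i=61: 1231
Match at i=61, j=81: x = 61·86 + 81 = 5327.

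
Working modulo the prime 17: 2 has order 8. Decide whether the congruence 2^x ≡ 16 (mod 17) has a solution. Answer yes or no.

yes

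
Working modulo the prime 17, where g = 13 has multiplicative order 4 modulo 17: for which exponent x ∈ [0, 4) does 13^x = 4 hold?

Successive powers of 13 modulo 17:
  13^0=1  13^1=13  13^2=16  13^3=4
So 13^3 ≡ 4 (mod 17), giving x = 3.

3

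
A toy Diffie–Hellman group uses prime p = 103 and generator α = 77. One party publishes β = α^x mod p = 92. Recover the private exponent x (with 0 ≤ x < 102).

8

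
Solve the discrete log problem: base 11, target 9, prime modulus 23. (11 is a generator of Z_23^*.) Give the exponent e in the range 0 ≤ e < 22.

Successive powers of 11 modulo 23:
  11^0=1  11^1=11  11^2=6  11^3=20  11^4=13  11^5=5
  11^6=9
So 11^6 ≡ 9 (mod 23), giving e = 6.

6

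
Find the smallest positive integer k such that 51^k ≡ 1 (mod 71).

The order of 51 must divide p − 1 = 70 = 2 · 5 · 7.
Divisors: 1, 2, 5, 7, 10, 14, 35, 70.
Check each in increasing order: 51^1 ≡ 51;  51^2 ≡ 45;  51^5 ≡ 41;  51^7 ≡ 70;  51^10 ≡ 48;  51^14 ≡ 1.
Smallest exponent giving 1 is 14.

14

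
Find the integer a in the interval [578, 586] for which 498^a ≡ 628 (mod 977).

584

Compute 498^578 mod 977 = 843, then multiply by 498 repeatedly:
  498^578=843  498^579=681  498^580=119  498^581=642  498^582=237
  498^583=786  498^584=628
Found 628 at exponent 584.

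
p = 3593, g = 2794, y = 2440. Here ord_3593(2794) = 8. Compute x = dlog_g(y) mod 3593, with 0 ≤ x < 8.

2

Successive powers of 2794 modulo 3593:
  2794^0=1  2794^1=2794  2794^2=2440
So 2794^2 ≡ 2440 (mod 3593), giving x = 2.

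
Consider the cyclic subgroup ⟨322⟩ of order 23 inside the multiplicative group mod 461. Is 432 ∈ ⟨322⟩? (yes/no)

no

⟨322⟩ has order 23; its elements mod 461 are {1, 14, 23, 30, 33, 68, 153, 167, 181, 196, 229, 262, 292, 298, 322, 348, 359, 400, 416, 420, 439, 440, 441}.
432 is not in this set.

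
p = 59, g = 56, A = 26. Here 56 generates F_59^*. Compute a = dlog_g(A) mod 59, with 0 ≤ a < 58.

Successive powers of 56 modulo 59:
  56^0=1  56^1=56  56^2=9  56^3=32  56^4=22  56^5=52
  56^6=21  56^7=55  56^8=12  56^9=23  56^10=49  56^11=30
  56^12=28  56^13=34  56^14=16  56^15=11  56^16=26
So 56^16 ≡ 26 (mod 59), giving a = 16.

16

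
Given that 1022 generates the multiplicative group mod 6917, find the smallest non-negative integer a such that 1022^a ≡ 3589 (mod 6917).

5730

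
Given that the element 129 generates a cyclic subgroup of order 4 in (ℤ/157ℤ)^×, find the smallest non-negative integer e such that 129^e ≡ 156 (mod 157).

2

Successive powers of 129 modulo 157:
  129^0=1  129^1=129  129^2=156
So 129^2 ≡ 156 (mod 157), giving e = 2.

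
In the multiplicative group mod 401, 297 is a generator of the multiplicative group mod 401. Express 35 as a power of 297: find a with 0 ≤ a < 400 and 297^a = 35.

Baby-step giant-step with m = ceil(sqrt(400)) = 20.
Baby table (297^j mod 401 for j=0..19):
  0:1  1:297  2:390  3:342  4:121  5:248  6:273  7:79
  8:205  9:334  10:151  11:336  12:344  13:314  14:226  15:155
  16:321  17:300  18:78  19:309
Giant step factor: 297^(-20) ≡ 179 (mod 401).
Scan 35·179^i mod 401 for i = 0, 1, …:
  i=0: 35   i=1: 250   i=2: 239   i=3: 275
  i=4: 303   i=5: 102   i=6: 213   i=7: 32
  i=8: 114   i=9: 356   i=10: 366   i=11: 151
Match at i=11, j=10: a = 11·20 + 10 = 230.

230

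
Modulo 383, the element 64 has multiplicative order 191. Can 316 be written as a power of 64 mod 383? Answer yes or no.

no

316 ∈ ⟨64⟩ iff 316^191 ≡ 1 (mod 383), since |⟨64⟩| = 191.
316^191 mod 383 = 382.
Since 382 ≠ 1, 316 does not lie in the subgroup.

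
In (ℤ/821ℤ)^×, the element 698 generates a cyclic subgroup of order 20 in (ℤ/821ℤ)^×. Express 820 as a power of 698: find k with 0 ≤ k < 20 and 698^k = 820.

Successive powers of 698 modulo 821:
  698^0=1  698^1=698  698^2=351  698^3=340  698^4=51  698^5=295
  698^6=660  698^7=99  698^8=138  698^9=267  698^10=820
So 698^10 ≡ 820 (mod 821), giving k = 10.

10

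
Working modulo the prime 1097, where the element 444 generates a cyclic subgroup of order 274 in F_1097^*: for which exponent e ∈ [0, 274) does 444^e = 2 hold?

93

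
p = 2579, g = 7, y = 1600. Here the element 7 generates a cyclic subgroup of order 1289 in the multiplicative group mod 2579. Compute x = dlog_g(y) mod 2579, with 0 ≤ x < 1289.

Baby-step giant-step with m = ceil(sqrt(1289)) = 36.
Baby table (7^j mod 2579 for j=0..35):
  0:1  1:7  2:49  3:343  4:2401  5:1333  6:1594  7:842
  8:736  9:2573  10:2537  11:2285  12:521  13:1068  14:2318  15:752
  16:106  17:742  18:36  19:252  20:1764  21:2032  22:1329  23:1566
  24:646  25:1943  26:706  27:2363  28:1067  29:2311  30:703  31:2342
  32:920  33:1282  34:1237  35:922
Giant step factor: 7^(-36) ≡ 1984 (mod 2579).
Scan 1600·1984^i mod 2579 for i = 0, 1, …:
  i=0: 1600   i=1: 2230   i=2: 1335   i=3: 7
Match at i=3, j=1: x = 3·36 + 1 = 109.

109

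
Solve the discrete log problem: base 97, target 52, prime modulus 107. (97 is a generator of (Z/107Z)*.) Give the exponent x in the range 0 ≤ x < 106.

18

Baby-step giant-step with m = ceil(sqrt(106)) = 11.
Baby table (97^j mod 107 for j=0..10):
  0:1  1:97  2:100  3:70  4:49  5:45  6:85  7:6
  8:47  9:65  10:99
Giant step factor: 97^(-11) ≡ 103 (mod 107).
Scan 52·103^i mod 107 for i = 0, 1, …:
  i=0: 52   i=1: 6
Match at i=1, j=7: x = 1·11 + 7 = 18.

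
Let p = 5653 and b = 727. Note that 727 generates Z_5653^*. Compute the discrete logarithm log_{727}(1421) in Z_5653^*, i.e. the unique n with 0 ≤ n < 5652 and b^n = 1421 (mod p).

4703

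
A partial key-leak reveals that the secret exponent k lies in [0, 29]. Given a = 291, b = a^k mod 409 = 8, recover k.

18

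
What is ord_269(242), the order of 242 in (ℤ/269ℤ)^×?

268

The order of 242 must divide p − 1 = 268 = 2^2 · 67.
Divisors: 1, 2, 4, 67, 134, 268.
Check each in increasing order: 242^1 ≡ 242;  242^2 ≡ 191;  242^4 ≡ 166;  242^67 ≡ 187;  242^134 ≡ 268;  242^268 ≡ 1.
Smallest exponent giving 1 is 268.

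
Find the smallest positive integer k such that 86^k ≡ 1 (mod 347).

The order of 86 must divide p − 1 = 346 = 2 · 173.
Divisors: 1, 2, 173, 346.
Check each in increasing order: 86^1 ≡ 86;  86^2 ≡ 109;  86^173 ≡ 346;  86^346 ≡ 1.
Smallest exponent giving 1 is 346.

346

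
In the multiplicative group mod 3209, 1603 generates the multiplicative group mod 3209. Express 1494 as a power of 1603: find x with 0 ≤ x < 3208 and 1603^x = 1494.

1491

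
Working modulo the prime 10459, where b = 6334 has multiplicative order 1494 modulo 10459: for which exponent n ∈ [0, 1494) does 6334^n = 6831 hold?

1244

Baby-step giant-step with m = ceil(sqrt(1494)) = 39.
Baby table (6334^j mod 10459 for j=0..38):
  0:1  1:6334  2:9291  3:6860  4:4554  5:9573  6:4559  7:9866
  8:9178  9:2330  10:571  11:8359  12:2448  13:5394  14:6502  15:6585
  16:9357  17:6544  18:679  19:2137  20:1812  21:3685  22:6761  23:5028
  24:10156  25:5254  26:8757  27:2761  28:726  29:6983  30:9670  31:1876
  32:1160  33:5222  34:4790  35:8760  36:845  37:7681  38:6645
Giant step factor: 6334^(-39) ≡ 6278 (mod 10459).
Scan 6831·6278^i mod 10459 for i = 0, 1, …:
  i=0: 6831   i=1: 3118   i=2: 6015   i=3: 5180
  i=4: 3009   i=5: 1548   i=6: 1933   i=7: 2934
  i=8: 1353   i=9: 1426     …   i=30: 9001
  i=31: 8760
Match at i=31, j=35: n = 31·39 + 35 = 1244.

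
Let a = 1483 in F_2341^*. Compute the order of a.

The order of 1483 must divide p − 1 = 2340 = 2^2 · 3^2 · 5 · 13.
Divisors: 1, 2, 3, 4, 5, 6, 9, 10, 12, 13, 15, 18, 20, 26, 30, 36, 39, 45, 52, 60, 65, 78, 90, 117, 130, 156, 180, 195, 234, 260, 390, 468, 585, 780, 1170, 2340.
Check each in increasing order: 1483^1 ≡ 1483;  1483^2 ≡ 1090;  1483^3 ≡ 1180;  1483^4 ≡ 1213;  1483^5 ≡ 991;  1483^6 ≡ 1846;  1483^9 ≡ 1150;  1483^10 ≡ 1202;  1483^12 ≡ 1561;  1483^13 ≡ 2055;  1483^15 ≡ 1954;  1483^18 ≡ 2176;  1483^20 ≡ 407;  1483^26 ≡ 2202;  1483^30 ≡ 2286;  1483^36 ≡ 1474;  1483^39 ≡ 2298;  1483^45 ≡ 216;  1483^52 ≡ 593;  1483^60 ≡ 684;  1483^65 ≡ 1295;  1483^78 ≡ 1849;  1483^90 ≡ 2177;  1483^117 ≡ 87;  1483^130 ≡ 869;  1483^156 ≡ 941;  1483^180 ≡ 1145;  1483^195 ≡ 1675;  1483^234 ≡ 546;  1483^260 ≡ 1359;  1483^390 ≡ 1107;  1483^468 ≡ 809;  1483^585 ≡ 153;  1483^780 ≡ 1106;  1483^1170 ≡ 2340;  1483^2340 ≡ 1.
Smallest exponent giving 1 is 2340.

2340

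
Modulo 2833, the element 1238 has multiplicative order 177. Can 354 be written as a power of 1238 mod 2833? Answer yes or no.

yes

354 ∈ ⟨1238⟩ iff 354^177 ≡ 1 (mod 2833), since |⟨1238⟩| = 177.
354^177 mod 2833 = 1.
Since 1 = 1, 354 lies in the subgroup.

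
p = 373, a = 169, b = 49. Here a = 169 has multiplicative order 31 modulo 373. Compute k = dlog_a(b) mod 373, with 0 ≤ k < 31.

Successive powers of 169 modulo 373:
  169^0=1  169^1=169  169^2=213  169^3=189  169^4=236  169^5=346
  169^6=286  169^7=217  169^8=119  169^9=342  169^10=356  169^11=111
  169^12=109  169^13=144  169^14=91  169^15=86  169^16=360  169^17=41
  169^18=215  169^19=154  169^20=289  169^21=351  169^22=12  169^23=163
  169^24=318  169^25=30  169^26=221  169^27=49
So 169^27 ≡ 49 (mod 373), giving k = 27.

27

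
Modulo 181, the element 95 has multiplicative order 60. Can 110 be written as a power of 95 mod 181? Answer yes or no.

yes

110 ∈ ⟨95⟩ iff 110^60 ≡ 1 (mod 181), since |⟨95⟩| = 60.
110^60 mod 181 = 1.
Since 1 = 1, 110 lies in the subgroup.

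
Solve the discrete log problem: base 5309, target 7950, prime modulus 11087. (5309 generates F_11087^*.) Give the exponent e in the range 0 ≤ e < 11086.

Baby-step giant-step with m = ceil(sqrt(11086)) = 106.
Baby table (5309^j mod 11087 for j=0..105):
  0:1  1:5309  2:2327  3:3125  4:4473  5:9890  6:9065  7:8505
  8:6781  9:840  10:2586  11:3368  12:8468  13:9914  14:3437  15:8918
  16:4172  17:8409  18:7119  19:10275  20:1935  21:6353  22:1423  23:4460
  24:7395  25:988  26:1141  27:4067  28:5314  29:6698  30:3673  31:9011
  32:10081  33:3080  34:9482  35:4958  36:1484  37:6786  38:5211  39:3134
  40:7906  41:8659  42:3929  43:4414  44:7095  45:4816  46:1522  47:8962
  48:4941  49:11014  50:488  51:7521  52:4702  53:6081  54:9772  55:3475
  56:7  57:3902  58:5202  59:10788  60:9137  61:2708  62:8020  63:4100
  64:3119  65:5880  66:7015  67:1402  68:3841  69:2876  70:1885  71:6991
  72:7030  73:3428  74:5485  75:5403  76:2458  77:123  78:9961  79:9046
  80:7417  81:6916  82:7987  83:6295  84:3937  85:2538  86:3537  87:7642
  88:4045  89:10473  90:10939  91:1445  92:10388  93:3154  94:3216  95:10851
  96:10994  97:5178  98:5329  99:8724  100:5317  101:451  102:10654  103:7299
  104:1326  105:10576
Giant step factor: 5309^(-106) ≡ 185 (mod 11087).
Scan 7950·185^i mod 11087 for i = 0, 1, …:
  i=0: 7950   i=1: 7266   i=2: 2683   i=3: 8527
  i=4: 3141   i=5: 4561   i=6: 1173   i=7: 6352
  i=8: 10985   i=9: 3304     …   i=57: 338
  i=58: 7095
Match at i=58, j=44: e = 58·106 + 44 = 6192.

6192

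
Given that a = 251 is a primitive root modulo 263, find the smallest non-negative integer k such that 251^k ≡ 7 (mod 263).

Baby-step giant-step with m = ceil(sqrt(262)) = 17.
Baby table (251^j mod 263 for j=0..16):
  0:1  1:251  2:144  3:113  4:222  5:229  6:145  7:101
  8:103  9:79  10:104  11:67  12:248  13:180  14:207  15:146
  16:89
Giant step factor: 251^(-17) ≡ 115 (mod 263).
Scan 7·115^i mod 263 for i = 0, 1, …:
  i=0: 7   i=1: 16   i=2: 262   i=3: 148
  i=4: 188   i=5: 54   i=6: 161   i=7: 105
  i=8: 240   i=9: 248
Match at i=9, j=12: k = 9·17 + 12 = 165.

165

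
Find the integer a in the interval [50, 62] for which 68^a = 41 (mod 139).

56

Compute 68^50 mod 139 = 69, then multiply by 68 repeatedly:
  68^50=69  68^51=105  68^52=51  68^53=132  68^54=80
  68^55=19  68^56=41
Found 41 at exponent 56.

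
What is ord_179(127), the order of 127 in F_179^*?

178

The order of 127 must divide p − 1 = 178 = 2 · 89.
Divisors: 1, 2, 89, 178.
Check each in increasing order: 127^1 ≡ 127;  127^2 ≡ 19;  127^89 ≡ 178;  127^178 ≡ 1.
Smallest exponent giving 1 is 178.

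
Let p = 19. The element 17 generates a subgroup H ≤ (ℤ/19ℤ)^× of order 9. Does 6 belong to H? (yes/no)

⟨17⟩ has order 9; its elements mod 19 are {1, 4, 5, 6, 7, 9, 11, 16, 17}.
6 is in this set.

yes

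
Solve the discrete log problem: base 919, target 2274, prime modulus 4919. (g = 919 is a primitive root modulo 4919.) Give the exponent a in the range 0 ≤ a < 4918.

1455

Baby-step giant-step with m = ceil(sqrt(4918)) = 71.
Baby table (919^j mod 4919 for j=0..70):
  0:1  1:919  2:3412  3:2225  4:3390  5:1683  6:2111  7:1923
  8:1316  9:4249  10:4064  11:1295  12:4626  13:1278  14:3760  15:2302
  16:368  17:3700  18:1271  19:2246  20:3013  21:4469  22:4565  23:4247
  24:2226  25:4309  26:176  27:4336  28:394  29:2999  30:1441  31:1068
  32:2611  33:3956  34:423  35:136  36:2009  37:1646  38:2541  39:3573
  40:2614  41:1794  42:821  43:1892  44:2341  45:1776  46:3955  47:4423
  48:1643  49:4703  50:3175  51:858  52:1462  53:691  54:478  55:1491
  56:2747  57:1046  58:2069  59:2677  60:663  61:4260  62:4335  63:4394
  64:4506  65:4135  66:2597  67:928  68:1845  69:3419  70:3739
Giant step factor: 919^(-71) ≡ 437 (mod 4919).
Scan 2274·437^i mod 4919 for i = 0, 1, …:
  i=0: 2274   i=1: 100   i=2: 4348   i=3: 1342
  i=4: 1093   i=5: 498   i=6: 1190   i=7: 3535
  i=8: 229   i=9: 1693     …   i=19: 338
  i=20: 136
Match at i=20, j=35: a = 20·71 + 35 = 1455.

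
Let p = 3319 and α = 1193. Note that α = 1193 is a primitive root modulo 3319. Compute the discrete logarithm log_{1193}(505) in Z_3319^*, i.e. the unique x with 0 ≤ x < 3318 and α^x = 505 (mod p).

Baby-step giant-step with m = ceil(sqrt(3318)) = 58.
Baby table (1193^j mod 3319 for j=0..57):
  0:1  1:1193  2:2717  3:2037  4:633  5:1756  6:619  7:1649
  8:2409  9:3002  10:185  11:1651  12:1476  13:1798  14:940  15:2917
  16:1669  17:3036  18:919  19:1097  20:1035  21:87  22:902  23:730
  24:1312  25:1967  26:98  27:749  28:746  29:486  30:2292  31:2819
  32:920  33:2290  34:433  35:2124  36:1535  37:2486  38:1931  39:297
  40:2507  41:432  42:931  43:2137  44:449  45:1298  46:1860  47:1888
  48:2102  49:1841  50:2454  51:264  52:2966  53:384  54:90  55:1162
  56:2243  57:785
Giant step factor: 1193^(-58) ≡ 2063 (mod 3319).
Scan 505·2063^i mod 3319 for i = 0, 1, …:
  i=0: 505   i=1: 2968   i=2: 2748   i=3: 272
  i=4: 225   i=5: 2834   i=6: 1783   i=7: 877
  i=8: 396   i=9: 474     …   i=17: 2764
  i=18: 90
Match at i=18, j=54: x = 18·58 + 54 = 1098.

1098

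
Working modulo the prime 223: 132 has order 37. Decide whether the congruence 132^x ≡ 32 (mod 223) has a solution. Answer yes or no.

yes

32 ∈ ⟨132⟩ iff 32^37 ≡ 1 (mod 223), since |⟨132⟩| = 37.
32^37 mod 223 = 1.
Since 1 = 1, 32 lies in the subgroup.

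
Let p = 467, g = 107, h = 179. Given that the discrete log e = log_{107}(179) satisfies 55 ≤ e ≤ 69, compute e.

56

Compute 107^55 mod 467 = 281, then multiply by 107 repeatedly:
  107^55=281  107^56=179
Found 179 at exponent 56.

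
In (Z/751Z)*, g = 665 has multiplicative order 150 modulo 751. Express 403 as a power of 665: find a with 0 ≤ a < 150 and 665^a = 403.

147

Baby-step giant-step with m = ceil(sqrt(150)) = 13.
Baby table (665^j mod 751 for j=0..12):
  0:1  1:665  2:637  3:41  4:229  5:583  6:179  7:377
  8:622  9:580  10:437  11:719  12:499
Giant step factor: 665^(-13) ≡ 379 (mod 751).
Scan 403·379^i mod 751 for i = 0, 1, …:
  i=0: 403   i=1: 284   i=2: 243   i=3: 475
  i=4: 536   i=5: 374   i=6: 558   i=7: 451
  i=8: 452   i=9: 80   i=10: 280   i=11: 229
Match at i=11, j=4: a = 11·13 + 4 = 147.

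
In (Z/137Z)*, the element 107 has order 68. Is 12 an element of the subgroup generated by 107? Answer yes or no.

12 ∈ ⟨107⟩ iff 12^68 ≡ 1 (mod 137), since |⟨107⟩| = 68.
12^68 mod 137 = 136.
Since 136 ≠ 1, 12 does not lie in the subgroup.

no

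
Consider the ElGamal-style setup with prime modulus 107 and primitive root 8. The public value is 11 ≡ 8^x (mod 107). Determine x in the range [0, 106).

78

Baby-step giant-step with m = ceil(sqrt(106)) = 11.
Baby table (8^j mod 107 for j=0..10):
  0:1  1:8  2:64  3:84  4:30  5:26  6:101  7:59
  8:44  9:31  10:34
Giant step factor: 8^(-11) ≡ 24 (mod 107).
Scan 11·24^i mod 107 for i = 0, 1, …:
  i=0: 11   i=1: 50   i=2: 23   i=3: 17
  i=4: 87   i=5: 55   i=6: 36   i=7: 8
Match at i=7, j=1: x = 7·11 + 1 = 78.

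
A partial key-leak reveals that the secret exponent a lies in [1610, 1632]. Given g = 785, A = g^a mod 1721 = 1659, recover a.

1610

Compute 785^1610 mod 1721 = 1659, then multiply by 785 repeatedly:
  785^1610=1659
Found 1659 at exponent 1610.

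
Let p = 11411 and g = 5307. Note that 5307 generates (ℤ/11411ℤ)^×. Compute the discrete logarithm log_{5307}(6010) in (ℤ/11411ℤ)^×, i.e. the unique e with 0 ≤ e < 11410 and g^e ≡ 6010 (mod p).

Baby-step giant-step with m = ceil(sqrt(11410)) = 107.
Baby table (5307^j mod 11411 for j=0..106):
  0:1  1:5307  2:1901  3:1283  4:7925  5:8440  6:2905  7:574
  8:10892  9:7129  10:6138  11:7372  12:6296  13:1464  14:9968  15:10191
  16:6908  17:8624  18:9458  19:8028  20:7333  21:4721  22:7202  23:5575
  24:9213  25:8667  26:9439  27:9894  28:5447  29:3166  30:4970  31:4969
  32:11073  33:9172  34:7889  35:11375  36:2935  37:30  38:10867  39:11386
  40:4257  41:9530  42:2158  43:7273  44:5809  45:7252  46:8472  47:1564
  48:4351  49:6304  50:9687  51:2354  52:9044  53:1842  54:7678  55:9876
  56:1209  57:3181  58:4698  59:10662  60:7496  61:2526  62:8968  63:9306
  64:134  65:3656  66:3692  67:757  68:727  69:1271  70:1296  71:8450
  72:10331  73:8173  74:900  75:6502  76:10661  77:2189  78:625  79:7685
  80:1381  81:3105  82:751  83:3118  84:1276  85:5009  86:6544  87:5335
  88:2154  89:8867  90:9616  91:2120  92:11005  93:2037  94:4142  95:4008
  96:352  97:8071  98:7314  99:6587  100:5316  101:4020  102:6981  103:8061
  104:11299  105:10399  106:3897
Giant step factor: 5307^(-107) ≡ 3730 (mod 11411).
Scan 6010·3730^i mod 11411 for i = 0, 1, …:
  i=0: 6010   i=1: 6096   i=2: 7368   i=3: 4952
  i=4: 7962   i=5: 6838   i=6: 2155   i=7: 4806
  i=8: 11110   i=9: 6959     …   i=96: 8928
  i=97: 4142
Match at i=97, j=94: e = 97·107 + 94 = 10473.

10473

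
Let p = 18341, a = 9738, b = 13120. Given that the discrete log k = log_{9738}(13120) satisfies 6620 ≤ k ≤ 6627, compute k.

6627

Compute 9738^6620 mod 18341 = 2532, then multiply by 9738 repeatedly:
  9738^6620=2532  9738^6621=6312  9738^6622=5565  9738^6623=12656  9738^6624=10949
  9738^6625=5129  9738^6626=3659  9738^6627=13120
Found 13120 at exponent 6627.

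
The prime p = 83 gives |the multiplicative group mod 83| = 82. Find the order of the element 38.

41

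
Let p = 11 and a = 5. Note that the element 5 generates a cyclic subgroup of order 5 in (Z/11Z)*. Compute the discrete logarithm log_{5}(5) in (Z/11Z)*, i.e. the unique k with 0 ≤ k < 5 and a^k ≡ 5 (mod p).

Successive powers of 5 modulo 11:
  5^0=1  5^1=5
So 5^1 ≡ 5 (mod 11), giving k = 1.

1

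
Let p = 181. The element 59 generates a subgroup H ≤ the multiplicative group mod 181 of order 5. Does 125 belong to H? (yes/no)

⟨59⟩ has order 5; its elements mod 181 are {1, 42, 59, 125, 135}.
125 is in this set.

yes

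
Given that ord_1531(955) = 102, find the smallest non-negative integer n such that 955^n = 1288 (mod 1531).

84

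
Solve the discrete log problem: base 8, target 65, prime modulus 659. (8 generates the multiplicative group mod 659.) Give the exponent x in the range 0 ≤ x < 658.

216

Baby-step giant-step with m = ceil(sqrt(658)) = 26.
Baby table (8^j mod 659 for j=0..25):
  0:1  1:8  2:64  3:512  4:142  5:477  6:521  7:214
  8:394  9:516  10:174  11:74  12:592  13:123  14:325  15:623
  16:371  17:332  18:20  19:160  20:621  21:355  22:204  23:314
  24:535  25:326
Giant step factor: 8^(-26) ≡ 353 (mod 659).
Scan 65·353^i mod 659 for i = 0, 1, …:
  i=0: 65   i=1: 539   i=2: 475   i=3: 289
  i=4: 531   i=5: 287   i=6: 484   i=7: 171
  i=8: 394
Match at i=8, j=8: x = 8·26 + 8 = 216.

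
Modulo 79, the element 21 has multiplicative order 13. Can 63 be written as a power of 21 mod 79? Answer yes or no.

63 ∈ ⟨21⟩ iff 63^13 ≡ 1 (mod 79), since |⟨21⟩| = 13.
63^13 mod 79 = 24.
Since 24 ≠ 1, 63 does not lie in the subgroup.

no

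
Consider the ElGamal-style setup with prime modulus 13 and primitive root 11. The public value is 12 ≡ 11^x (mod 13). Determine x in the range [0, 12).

Successive powers of 11 modulo 13:
  11^0=1  11^1=11  11^2=4  11^3=5  11^4=3  11^5=7
  11^6=12
So 11^6 ≡ 12 (mod 13), giving x = 6.

6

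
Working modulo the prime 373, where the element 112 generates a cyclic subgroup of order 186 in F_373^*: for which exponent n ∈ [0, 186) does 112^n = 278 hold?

Baby-step giant-step with m = ceil(sqrt(186)) = 14.
Baby table (112^j mod 373 for j=0..13):
  0:1  1:112  2:235  3:210  4:21  5:114  6:86  7:307
  8:68  9:156  10:314  11:106  12:309  13:292
Giant step factor: 112^(-14) ≡ 115 (mod 373).
Scan 278·115^i mod 373 for i = 0, 1, …:
  i=0: 278   i=1: 265   i=2: 262   i=3: 290
  i=4: 153   i=5: 64   i=6: 273   i=7: 63
  i=8: 158   i=9: 266   i=10: 4   i=11: 87
  i=12: 307
Match at i=12, j=7: n = 12·14 + 7 = 175.

175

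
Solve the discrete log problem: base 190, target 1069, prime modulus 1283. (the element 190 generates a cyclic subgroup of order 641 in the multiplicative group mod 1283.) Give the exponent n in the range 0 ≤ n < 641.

510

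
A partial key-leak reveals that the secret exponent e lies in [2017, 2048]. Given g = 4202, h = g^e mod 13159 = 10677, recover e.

Compute 4202^2017 mod 13159 = 4334, then multiply by 4202 repeatedly:
  4202^2017=4334  4202^2018=12571  4202^2019=3116  4202^2020=227  4202^2021=6406
  4202^2022=7857  4202^2023=12342  4202^2024=1465  4202^2025=10677
Found 10677 at exponent 2025.

2025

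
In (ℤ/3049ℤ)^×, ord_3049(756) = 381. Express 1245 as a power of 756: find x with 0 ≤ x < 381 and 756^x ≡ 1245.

23

Successive powers of 756 modulo 3049:
  756^0=1  756^1=756  756^2=1373  756^3=1328  756^4=847  756^5=42
  756^6=1262  756^7=2784  756^8=894  756^9=2035  756^10=1764  756^11=1171
  756^12=1066  756^13=960  756^14=98  756^15=912  756^16=398  756^17=2086
  756^18=683  756^19=1067  756^20=1716  756^21=1471  756^22=2240  756^23=1245
So 756^23 ≡ 1245 (mod 3049), giving x = 23.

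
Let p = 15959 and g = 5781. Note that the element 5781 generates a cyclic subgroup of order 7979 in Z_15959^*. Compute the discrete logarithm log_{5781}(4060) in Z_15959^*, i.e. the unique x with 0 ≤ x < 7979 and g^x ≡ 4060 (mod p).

3137

Baby-step giant-step with m = ceil(sqrt(7979)) = 90.
Baby table (5781^j mod 15959 for j=0..89):
  0:1  1:5781  2:1815  3:7452  4:6671  5:8107  6:10943  7:7
  8:8549  9:12705  10:4287  11:14779  12:8872  13:12765  14:49  15:11966
  16:9140  17:14050  18:7699  19:14227  20:9560  21:343  22:3967  23:144
  24:2596  25:6016  26:3835  27:3084  28:2401  29:11810  30:1008  31:2213
  32:10194  33:10886  34:5629  35:848  36:2875  37:7056  38:15491  39:7522
  40:12366  41:7485  42:5936  43:4166  44:1515  45:12683  46:4777  47:6767
  48:4518  49:9634  50:13203  51:10605  52:8986  53:1521  54:15451  55:15667
  56:3602  57:12626  58:10399  59:15025  60:10647  61:12403  62:13915  63:9255
  64:8587  65:8957  66:9421  67:10693  68:7026  69:1651  70:949  71:12232
  72:14822  73:2111  74:11015  75:1305  76:11557  77:6643  78:5829  79:8000
  80:14777  81:13269  82:9135  83:1104  84:14583  85:8885  86:8123  87:7685
  88:13088  89:109
Giant step factor: 5781^(-90) ≡ 349 (mod 15959).
Scan 4060·349^i mod 15959 for i = 0, 1, …:
  i=0: 4060   i=1: 12548   i=2: 6486   i=3: 13395
  i=4: 14827   i=5: 3907   i=6: 7028   i=7: 11045
  i=8: 8586   i=9: 12181     …   i=33: 12960
  i=34: 6643
Match at i=34, j=77: x = 34·90 + 77 = 3137.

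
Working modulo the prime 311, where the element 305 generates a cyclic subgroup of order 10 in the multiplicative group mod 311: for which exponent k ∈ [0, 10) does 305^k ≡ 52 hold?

4

Successive powers of 305 modulo 311:
  305^0=1  305^1=305  305^2=36  305^3=95  305^4=52
So 305^4 ≡ 52 (mod 311), giving k = 4.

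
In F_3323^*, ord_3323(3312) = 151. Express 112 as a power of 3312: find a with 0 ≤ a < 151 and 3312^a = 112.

Baby-step giant-step with m = ceil(sqrt(151)) = 13.
Baby table (3312^j mod 3323 for j=0..12):
  0:1  1:3312  2:121  3:1992  4:1349  5:1776  6:402  7:2224
  8:2120  9:3264  10:649  11:2830  12:2100
Giant step factor: 3312^(-13) ≡ 516 (mod 3323).
Scan 112·516^i mod 3323 for i = 0, 1, …:
  i=0: 112   i=1: 1301   i=2: 70   i=3: 2890
  i=4: 2536   i=5: 2637   i=6: 1585   i=7: 402
Match at i=7, j=6: a = 7·13 + 6 = 97.

97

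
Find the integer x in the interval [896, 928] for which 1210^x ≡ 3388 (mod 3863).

Compute 1210^896 mod 3863 = 3453, then multiply by 1210 repeatedly:
  1210^896=3453  1210^897=2227  1210^898=2159  1210^899=1002  1210^900=3301
  1210^901=3731  1210^902=2526  1210^903=827  1210^904=153  1210^905=3569
  1210^906=3519  1210^907=964  1210^908=3677  1210^909=2857  1210^910=3448
  1210^911=40  1210^912=2044  1210^913=920  1210^914=656  1210^915=1845
  1210^916=3499  1210^917=3805  1210^918=3217  1210^919=2529  1210^920=594
  1210^921=222  1210^922=2073  1210^923=1243  1210^924=1323  1210^925=1548
  1210^926=3388
Found 3388 at exponent 926.

926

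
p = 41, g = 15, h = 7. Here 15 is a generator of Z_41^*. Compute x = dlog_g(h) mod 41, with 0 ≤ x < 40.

Successive powers of 15 modulo 41:
  15^0=1  15^1=15  15^2=20  15^3=13  15^4=31  15^5=14
  15^6=5  15^7=34  15^8=18  15^9=24  15^10=32  15^11=29
  15^12=25  15^13=6  15^14=8  15^15=38  15^16=37  15^17=22
  15^18=2  15^19=30  15^20=40  15^21=26  15^22=21  15^23=28
  15^24=10  15^25=27  15^26=36  15^27=7
So 15^27 ≡ 7 (mod 41), giving x = 27.

27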